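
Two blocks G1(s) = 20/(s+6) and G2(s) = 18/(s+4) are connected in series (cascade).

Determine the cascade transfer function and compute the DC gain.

Series: multiply transfer functions. G_eq = 20/(s+6) × 18/(s+4) = 360/((s+6)(s+4)). DC gain = 360/(6×4) = 15.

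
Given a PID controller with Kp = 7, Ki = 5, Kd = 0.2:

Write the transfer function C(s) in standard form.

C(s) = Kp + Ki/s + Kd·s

Substituting values: C(s) = 7 + 5/s + 0.2s = (0.2s² + 7s + 5)/s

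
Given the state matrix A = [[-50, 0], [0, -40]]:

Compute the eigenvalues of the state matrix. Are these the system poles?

For diagonal matrix, eigenvalues are diagonal entries: λ₁ = -50, λ₂ = -40. Eigenvalues of A = system poles.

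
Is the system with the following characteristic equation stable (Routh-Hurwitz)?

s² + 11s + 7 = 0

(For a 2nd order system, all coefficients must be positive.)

Coefficients: 1, 11, 7. All positive, so system is stable.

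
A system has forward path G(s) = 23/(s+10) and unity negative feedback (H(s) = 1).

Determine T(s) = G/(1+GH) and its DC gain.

T(s) = G/(1+GH) = [23/(s+10)] / [1 + 23/(s+10)] = 23/(s+10+23) = 23/(s+33). DC gain = 23/33 = 0.6970.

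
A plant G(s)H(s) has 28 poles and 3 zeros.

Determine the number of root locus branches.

Root locus has n branches where n = number of poles = 28.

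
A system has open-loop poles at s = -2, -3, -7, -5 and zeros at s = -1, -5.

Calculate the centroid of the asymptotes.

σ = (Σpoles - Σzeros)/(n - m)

σ = (Σpoles - Σzeros)/(n - m) = (-17 - (-6))/(4 - 2) = -11/2 = -5.5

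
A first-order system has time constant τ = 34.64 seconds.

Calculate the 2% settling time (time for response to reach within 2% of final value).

For first-order system, 2% settling time ≈ 4τ = 4 × 34.64 = 138.56 s.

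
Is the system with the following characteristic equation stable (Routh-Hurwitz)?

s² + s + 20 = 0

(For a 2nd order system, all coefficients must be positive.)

Coefficients: 1, 1, 20. All positive, so system is stable.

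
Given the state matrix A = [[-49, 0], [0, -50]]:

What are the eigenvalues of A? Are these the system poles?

For diagonal matrix, eigenvalues are diagonal entries: λ₁ = -49, λ₂ = -50. Eigenvalues of A = system poles.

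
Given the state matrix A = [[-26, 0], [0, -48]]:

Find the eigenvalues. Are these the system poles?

For diagonal matrix, eigenvalues are diagonal entries: λ₁ = -26, λ₂ = -48. Eigenvalues of A = system poles.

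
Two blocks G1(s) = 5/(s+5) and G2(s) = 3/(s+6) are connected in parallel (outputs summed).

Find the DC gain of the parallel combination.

Parallel: G_eq = G1 + G2. DC gain = G1(0) + G2(0) = 5/5 + 3/6 = 1 + 0.5 = 1.5.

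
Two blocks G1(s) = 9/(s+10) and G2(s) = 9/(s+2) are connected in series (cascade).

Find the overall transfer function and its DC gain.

Series: multiply transfer functions. G_eq = 9/(s+10) × 9/(s+2) = 81/((s+10)(s+2)). DC gain = 81/(10×2) = 4.05.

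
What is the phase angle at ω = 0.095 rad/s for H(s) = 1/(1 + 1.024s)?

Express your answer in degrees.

Phase = -arctan(ωτ) = -arctan(0.095 × 1.024) = -5.6°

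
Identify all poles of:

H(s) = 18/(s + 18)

Pole is where denominator = 0: s + 18 = 0, so s = -18.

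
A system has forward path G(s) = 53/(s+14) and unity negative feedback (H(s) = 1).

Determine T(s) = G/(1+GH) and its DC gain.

T(s) = G/(1+GH) = [53/(s+14)] / [1 + 53/(s+14)] = 53/(s+14+53) = 53/(s+67). DC gain = 53/67 = 0.7910.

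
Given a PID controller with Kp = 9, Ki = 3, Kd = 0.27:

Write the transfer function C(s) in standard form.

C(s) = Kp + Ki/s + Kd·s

Substituting values: C(s) = 9 + 3/s + 0.27s = (0.27s² + 9s + 3)/s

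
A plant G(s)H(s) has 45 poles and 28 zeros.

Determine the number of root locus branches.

Root locus has n branches where n = number of poles = 45.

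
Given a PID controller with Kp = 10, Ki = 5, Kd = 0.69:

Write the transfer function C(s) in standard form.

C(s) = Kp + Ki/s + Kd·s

Substituting values: C(s) = 10 + 5/s + 0.69s = (0.69s² + 10s + 5)/s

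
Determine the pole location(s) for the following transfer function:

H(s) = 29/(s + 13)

Pole is where denominator = 0: s + 13 = 0, so s = -13.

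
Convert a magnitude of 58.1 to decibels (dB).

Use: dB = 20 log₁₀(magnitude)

dB = 20 log₁₀(58.1) = 35.3 dB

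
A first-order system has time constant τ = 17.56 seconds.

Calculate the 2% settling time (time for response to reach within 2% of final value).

For first-order system, 2% settling time ≈ 4τ = 4 × 17.56 = 70.24 s.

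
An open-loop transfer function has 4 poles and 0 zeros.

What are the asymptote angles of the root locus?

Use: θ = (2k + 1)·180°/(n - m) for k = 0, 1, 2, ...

n - m = 4 - 0 = 4. Angles: θk = (2k + 1)·180°/4 = 45°, 135°, 225°, 315°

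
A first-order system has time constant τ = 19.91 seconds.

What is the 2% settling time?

For first-order system, 2% settling time ≈ 4τ = 4 × 19.91 = 79.64 s.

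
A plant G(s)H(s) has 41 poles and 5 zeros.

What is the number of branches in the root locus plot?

Root locus has n branches where n = number of poles = 41.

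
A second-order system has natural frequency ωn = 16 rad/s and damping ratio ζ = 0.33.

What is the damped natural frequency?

ωd = ωn√(1 - ζ²) = 16√(1 - 0.33²) = 15.1 rad/s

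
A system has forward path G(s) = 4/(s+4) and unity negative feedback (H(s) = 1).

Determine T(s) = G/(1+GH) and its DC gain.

T(s) = G/(1+GH) = [4/(s+4)] / [1 + 4/(s+4)] = 4/(s+4+4) = 4/(s+8). DC gain = 4/8 = 0.5.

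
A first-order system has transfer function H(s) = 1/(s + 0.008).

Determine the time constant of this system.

For H(s) = 1/(s + 1/τ), the pole is at -1/τ = -0.008, so τ = 1/0.008 = 125 s.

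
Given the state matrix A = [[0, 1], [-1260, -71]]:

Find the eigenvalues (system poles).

det(A - λI) = λ² - (-71)λ + 1260 = (λ - (-35))(λ - (-36)). Eigenvalues: -35, -36.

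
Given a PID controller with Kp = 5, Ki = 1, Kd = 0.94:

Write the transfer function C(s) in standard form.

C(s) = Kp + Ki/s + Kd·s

Substituting values: C(s) = 5 + 1/s + 0.94s = (0.94s² + 5s + 1)/s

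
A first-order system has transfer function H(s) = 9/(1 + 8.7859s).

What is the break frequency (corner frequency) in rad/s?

Corner frequency = 1/τ = 1/8.7859 = 0.114 rad/s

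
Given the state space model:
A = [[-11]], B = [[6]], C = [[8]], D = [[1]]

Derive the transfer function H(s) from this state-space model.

(sI - A)⁻¹ = 1/(s + 11). H(s) = 8×6/(s + 11) + 1 = (s + 59)/(s + 11).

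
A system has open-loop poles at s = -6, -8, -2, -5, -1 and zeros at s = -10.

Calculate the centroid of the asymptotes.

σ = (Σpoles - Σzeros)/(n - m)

σ = (Σpoles - Σzeros)/(n - m) = (-22 - (-10))/(5 - 1) = -12/4 = -3.0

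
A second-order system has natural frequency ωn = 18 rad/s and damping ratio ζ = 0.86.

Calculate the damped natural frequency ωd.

ωd = ωn√(1 - ζ²) = 18√(1 - 0.86²) = 9.19 rad/s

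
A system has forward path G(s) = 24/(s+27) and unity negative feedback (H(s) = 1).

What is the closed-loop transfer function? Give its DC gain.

T(s) = G/(1+GH) = [24/(s+27)] / [1 + 24/(s+27)] = 24/(s+27+24) = 24/(s+51). DC gain = 24/51 = 0.4706.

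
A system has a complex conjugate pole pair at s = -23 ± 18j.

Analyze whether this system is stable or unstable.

Real part of poles is -23 (< 0, left half-plane). Stable.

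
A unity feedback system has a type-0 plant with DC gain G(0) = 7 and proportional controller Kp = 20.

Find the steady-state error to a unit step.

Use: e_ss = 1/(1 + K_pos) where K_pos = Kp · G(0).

K_pos = Kp · G(0) = 20 × 7 = 140. e_ss = 1/(1 + 140) = 0.0071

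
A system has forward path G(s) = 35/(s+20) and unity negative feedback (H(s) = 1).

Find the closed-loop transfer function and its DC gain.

T(s) = G/(1+GH) = [35/(s+20)] / [1 + 35/(s+20)] = 35/(s+20+35) = 35/(s+55). DC gain = 35/55 = 0.6364.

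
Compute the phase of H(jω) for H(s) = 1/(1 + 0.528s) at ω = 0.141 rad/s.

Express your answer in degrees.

Phase = -arctan(ωτ) = -arctan(0.141 × 0.528) = -4.3°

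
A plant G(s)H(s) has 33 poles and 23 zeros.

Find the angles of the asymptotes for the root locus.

n - m = 33 - 23 = 10. Angles: θk = (2k + 1)·180°/10 = 18°, 54°, 90°, 126°, 162°, 198°, 234°, 270°, 306°, 342°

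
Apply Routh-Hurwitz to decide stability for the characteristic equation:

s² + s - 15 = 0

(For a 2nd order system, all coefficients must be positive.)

Coefficients: 1, 1, -15. c=-15 not positive, so system is unstable.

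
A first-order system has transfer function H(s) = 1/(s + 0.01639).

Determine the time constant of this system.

For H(s) = 1/(s + 1/τ), the pole is at -1/τ = -0.01639, so τ = 1/0.01639 = 61.01 s.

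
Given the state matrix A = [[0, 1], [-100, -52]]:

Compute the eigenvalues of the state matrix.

det(A - λI) = λ² - (-52)λ + 100 = (λ - (-50))(λ - (-2)). Eigenvalues: -50, -2.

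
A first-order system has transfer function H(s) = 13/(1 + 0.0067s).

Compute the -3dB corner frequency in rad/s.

Corner frequency = 1/τ = 1/0.0067 = 149.254 rad/s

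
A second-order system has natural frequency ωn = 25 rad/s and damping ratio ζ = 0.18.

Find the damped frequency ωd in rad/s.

ωd = ωn√(1 - ζ²) = 25√(1 - 0.18²) = 24.59 rad/s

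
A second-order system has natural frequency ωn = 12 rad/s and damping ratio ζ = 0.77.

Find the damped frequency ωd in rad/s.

ωd = ωn√(1 - ζ²) = 12√(1 - 0.77²) = 7.66 rad/s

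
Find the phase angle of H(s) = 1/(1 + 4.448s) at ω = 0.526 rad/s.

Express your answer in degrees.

Phase = -arctan(ωτ) = -arctan(0.526 × 4.448) = -66.9°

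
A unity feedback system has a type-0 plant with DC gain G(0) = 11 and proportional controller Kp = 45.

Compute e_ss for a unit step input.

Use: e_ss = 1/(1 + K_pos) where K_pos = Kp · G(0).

K_pos = Kp · G(0) = 45 × 11 = 495. e_ss = 1/(1 + 495) = 0.0020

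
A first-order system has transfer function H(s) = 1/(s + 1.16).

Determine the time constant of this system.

For H(s) = 1/(s + 1/τ), the pole is at -1/τ = -1.16, so τ = 1/1.16 = 0.8621 s.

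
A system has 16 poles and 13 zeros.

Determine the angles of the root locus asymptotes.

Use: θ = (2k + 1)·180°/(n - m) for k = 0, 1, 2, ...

n - m = 16 - 13 = 3. Angles: θk = (2k + 1)·180°/3 = 60°, 180°, 300°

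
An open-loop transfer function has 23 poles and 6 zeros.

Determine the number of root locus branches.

Root locus has n branches where n = number of poles = 23.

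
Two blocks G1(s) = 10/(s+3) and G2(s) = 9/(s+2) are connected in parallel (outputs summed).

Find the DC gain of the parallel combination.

Parallel: G_eq = G1 + G2. DC gain = G1(0) + G2(0) = 10/3 + 9/2 = 3.3333 + 4.5 = 7.8333.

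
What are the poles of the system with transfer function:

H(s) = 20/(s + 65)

Pole is where denominator = 0: s + 65 = 0, so s = -65.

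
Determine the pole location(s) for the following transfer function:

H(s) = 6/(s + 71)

Pole is where denominator = 0: s + 71 = 0, so s = -71.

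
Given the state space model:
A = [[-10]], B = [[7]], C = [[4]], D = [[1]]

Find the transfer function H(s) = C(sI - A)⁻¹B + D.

(sI - A)⁻¹ = 1/(s + 10). H(s) = 4×7/(s + 10) + 1 = (s + 38)/(s + 10).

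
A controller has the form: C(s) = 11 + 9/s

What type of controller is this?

This is a Proportional-Integral (PI) controller.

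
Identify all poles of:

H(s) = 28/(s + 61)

Pole is where denominator = 0: s + 61 = 0, so s = -61.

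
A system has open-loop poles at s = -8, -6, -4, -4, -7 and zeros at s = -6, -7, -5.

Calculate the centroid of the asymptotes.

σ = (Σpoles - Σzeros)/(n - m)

σ = (Σpoles - Σzeros)/(n - m) = (-29 - (-18))/(5 - 3) = -11/2 = -5.5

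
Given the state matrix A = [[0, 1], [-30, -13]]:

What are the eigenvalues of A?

det(A - λI) = λ² - (-13)λ + 30 = (λ - (-3))(λ - (-10)). Eigenvalues: -3, -10.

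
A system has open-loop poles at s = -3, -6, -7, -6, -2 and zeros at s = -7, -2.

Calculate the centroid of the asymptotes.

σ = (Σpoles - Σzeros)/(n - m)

σ = (Σpoles - Σzeros)/(n - m) = (-24 - (-9))/(5 - 2) = -15/3 = -5.0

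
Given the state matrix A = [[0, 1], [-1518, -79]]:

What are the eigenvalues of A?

det(A - λI) = λ² - (-79)λ + 1518 = (λ - (-33))(λ - (-46)). Eigenvalues: -33, -46.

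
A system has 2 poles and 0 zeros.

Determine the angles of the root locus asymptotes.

n - m = 2 - 0 = 2. Angles: θk = (2k + 1)·180°/2 = 90°, 270°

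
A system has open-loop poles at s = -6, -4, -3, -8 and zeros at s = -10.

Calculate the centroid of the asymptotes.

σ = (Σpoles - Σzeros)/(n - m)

σ = (Σpoles - Σzeros)/(n - m) = (-21 - (-10))/(4 - 1) = -11/3 = -3.67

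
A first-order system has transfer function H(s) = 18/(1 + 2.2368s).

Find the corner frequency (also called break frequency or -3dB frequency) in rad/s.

Corner frequency = 1/τ = 1/2.2368 = 0.447 rad/s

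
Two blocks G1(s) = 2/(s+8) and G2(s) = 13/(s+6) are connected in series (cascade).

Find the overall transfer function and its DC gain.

Series: multiply transfer functions. G_eq = 2/(s+8) × 13/(s+6) = 26/((s+8)(s+6)). DC gain = 26/(8×6) = 0.5417.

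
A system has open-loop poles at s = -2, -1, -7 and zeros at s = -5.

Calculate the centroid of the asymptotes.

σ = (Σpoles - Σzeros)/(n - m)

σ = (Σpoles - Σzeros)/(n - m) = (-10 - (-5))/(3 - 1) = -5/2 = -2.5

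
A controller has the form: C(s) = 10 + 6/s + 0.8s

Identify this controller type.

This is a Proportional-Integral-Derivative (PID) controller.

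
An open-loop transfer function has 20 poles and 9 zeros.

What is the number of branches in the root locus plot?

Root locus has n branches where n = number of poles = 20.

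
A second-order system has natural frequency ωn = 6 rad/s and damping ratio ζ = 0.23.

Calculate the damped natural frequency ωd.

ωd = ωn√(1 - ζ²) = 6√(1 - 0.23²) = 5.84 rad/s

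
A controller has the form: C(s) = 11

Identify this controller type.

This is a Proportional (P) controller.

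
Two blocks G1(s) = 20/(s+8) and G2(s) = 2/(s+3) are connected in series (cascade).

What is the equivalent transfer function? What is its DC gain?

Series: multiply transfer functions. G_eq = 20/(s+8) × 2/(s+3) = 40/((s+8)(s+3)). DC gain = 40/(8×3) = 1.6667.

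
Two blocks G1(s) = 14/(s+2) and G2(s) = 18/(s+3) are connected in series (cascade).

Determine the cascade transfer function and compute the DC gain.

Series: multiply transfer functions. G_eq = 14/(s+2) × 18/(s+3) = 252/((s+2)(s+3)). DC gain = 252/(2×3) = 42.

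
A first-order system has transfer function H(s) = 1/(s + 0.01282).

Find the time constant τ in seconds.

For H(s) = 1/(s + 1/τ), the pole is at -1/τ = -0.01282, so τ = 1/0.01282 = 78 s.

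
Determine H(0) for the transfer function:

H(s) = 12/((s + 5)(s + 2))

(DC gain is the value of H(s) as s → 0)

DC gain = H(0) = 12/(5 × 2) = 12/10 = 1.2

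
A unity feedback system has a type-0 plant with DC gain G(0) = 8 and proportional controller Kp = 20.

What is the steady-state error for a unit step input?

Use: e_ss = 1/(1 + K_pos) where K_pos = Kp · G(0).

K_pos = Kp · G(0) = 20 × 8 = 160. e_ss = 1/(1 + 160) = 0.0062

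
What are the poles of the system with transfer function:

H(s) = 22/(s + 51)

Pole is where denominator = 0: s + 51 = 0, so s = -51.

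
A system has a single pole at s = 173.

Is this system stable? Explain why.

Pole at s = 173 is in the right half-plane. Unstable.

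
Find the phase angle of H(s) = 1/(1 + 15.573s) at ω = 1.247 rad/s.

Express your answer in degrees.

Phase = -arctan(ωτ) = -arctan(1.247 × 15.573) = -87.1°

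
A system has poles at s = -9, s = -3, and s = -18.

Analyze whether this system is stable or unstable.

All poles are in the left half-plane. System is stable.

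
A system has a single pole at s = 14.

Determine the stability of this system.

Pole at s = 14 is in the right half-plane. Unstable.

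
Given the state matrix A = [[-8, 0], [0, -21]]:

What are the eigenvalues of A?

For diagonal matrix, eigenvalues are diagonal entries: λ₁ = -8, λ₂ = -21.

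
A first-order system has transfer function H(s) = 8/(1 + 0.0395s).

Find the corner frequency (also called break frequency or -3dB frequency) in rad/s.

Corner frequency = 1/τ = 1/0.0395 = 25.316 rad/s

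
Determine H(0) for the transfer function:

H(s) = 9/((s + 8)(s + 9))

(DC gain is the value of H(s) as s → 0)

DC gain = H(0) = 9/(8 × 9) = 9/72 = 0.125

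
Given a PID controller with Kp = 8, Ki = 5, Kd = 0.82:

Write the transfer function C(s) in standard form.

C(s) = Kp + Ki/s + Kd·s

Substituting values: C(s) = 8 + 5/s + 0.82s = (0.82s² + 8s + 5)/s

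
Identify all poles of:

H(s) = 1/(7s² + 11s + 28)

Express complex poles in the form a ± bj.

Discriminant = 11² - 4×7×28 = 121 - 784 = -663 < 0, so the poles are a complex conjugate pair s = (-11 ± j√663)/(2×7). Real part = -11/(2×7) = -11/14 ≈ -0.7857; imaginary part = ±√663/(2×7) ≈ 1.8392. Poles: s = -0.7857 ± 1.8392j.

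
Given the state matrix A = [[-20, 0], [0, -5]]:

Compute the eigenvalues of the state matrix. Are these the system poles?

For diagonal matrix, eigenvalues are diagonal entries: λ₁ = -20, λ₂ = -5. Eigenvalues of A = system poles.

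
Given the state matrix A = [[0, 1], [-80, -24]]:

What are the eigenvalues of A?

det(A - λI) = λ² - (-24)λ + 80 = (λ - (-20))(λ - (-4)). Eigenvalues: -20, -4.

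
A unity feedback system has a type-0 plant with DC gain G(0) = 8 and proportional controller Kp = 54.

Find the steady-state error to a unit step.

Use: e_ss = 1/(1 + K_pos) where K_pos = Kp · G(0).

K_pos = Kp · G(0) = 54 × 8 = 432. e_ss = 1/(1 + 432) = 0.0023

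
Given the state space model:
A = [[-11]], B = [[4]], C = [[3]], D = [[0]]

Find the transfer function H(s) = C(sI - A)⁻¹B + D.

(sI - A)⁻¹ = 1/(s + 11). H(s) = 3 × 4/(s + 11) + 0 = 12/(s + 11).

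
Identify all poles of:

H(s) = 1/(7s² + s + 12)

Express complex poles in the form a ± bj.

Discriminant = 1² - 4×7×12 = 1 - 336 = -335 < 0, so the poles are a complex conjugate pair s = (-1 ± j√335)/(2×7). Real part = -1/(2×7) = -1/14 ≈ -0.0714; imaginary part = ±√335/(2×7) ≈ 1.3074. Poles: s = -0.0714 ± 1.3074j.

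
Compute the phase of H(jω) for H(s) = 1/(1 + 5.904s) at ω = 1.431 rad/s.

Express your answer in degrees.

Phase = -arctan(ωτ) = -arctan(1.431 × 5.904) = -83.2°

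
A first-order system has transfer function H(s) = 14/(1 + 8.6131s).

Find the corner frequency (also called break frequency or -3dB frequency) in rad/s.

Corner frequency = 1/τ = 1/8.6131 = 0.116 rad/s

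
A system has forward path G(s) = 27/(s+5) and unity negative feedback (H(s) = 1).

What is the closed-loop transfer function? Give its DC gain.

T(s) = G/(1+GH) = [27/(s+5)] / [1 + 27/(s+5)] = 27/(s+5+27) = 27/(s+32). DC gain = 27/32 = 0.84375.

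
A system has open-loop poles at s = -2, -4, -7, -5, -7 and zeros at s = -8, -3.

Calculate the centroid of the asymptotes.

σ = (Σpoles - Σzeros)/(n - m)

σ = (Σpoles - Σzeros)/(n - m) = (-25 - (-11))/(5 - 2) = -14/3 = -4.67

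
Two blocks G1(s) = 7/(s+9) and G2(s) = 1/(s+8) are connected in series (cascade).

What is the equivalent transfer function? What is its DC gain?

Series: multiply transfer functions. G_eq = 7/(s+9) × 1/(s+8) = 7/((s+9)(s+8)). DC gain = 7/(9×8) = 0.0972.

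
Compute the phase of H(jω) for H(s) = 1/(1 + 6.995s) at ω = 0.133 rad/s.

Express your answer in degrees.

Phase = -arctan(ωτ) = -arctan(0.133 × 6.995) = -42.9°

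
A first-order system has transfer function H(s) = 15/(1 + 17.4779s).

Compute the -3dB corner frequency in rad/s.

Corner frequency = 1/τ = 1/17.4779 = 0.057 rad/s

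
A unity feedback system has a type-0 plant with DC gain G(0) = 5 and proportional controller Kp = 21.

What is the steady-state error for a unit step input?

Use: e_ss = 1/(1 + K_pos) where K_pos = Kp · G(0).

K_pos = Kp · G(0) = 21 × 5 = 105. e_ss = 1/(1 + 105) = 0.0094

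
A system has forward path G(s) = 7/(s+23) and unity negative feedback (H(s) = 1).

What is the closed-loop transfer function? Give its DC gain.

T(s) = G/(1+GH) = [7/(s+23)] / [1 + 7/(s+23)] = 7/(s+23+7) = 7/(s+30). DC gain = 7/30 = 0.2333.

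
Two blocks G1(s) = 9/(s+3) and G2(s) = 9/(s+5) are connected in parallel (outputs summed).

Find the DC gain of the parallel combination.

Parallel: G_eq = G1 + G2. DC gain = G1(0) + G2(0) = 9/3 + 9/5 = 3 + 1.8 = 4.8.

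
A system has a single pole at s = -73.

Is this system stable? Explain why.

Pole at s = -73 is in the left half-plane. Stable.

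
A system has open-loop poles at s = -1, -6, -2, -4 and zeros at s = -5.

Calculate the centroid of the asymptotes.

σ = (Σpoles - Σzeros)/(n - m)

σ = (Σpoles - Σzeros)/(n - m) = (-13 - (-5))/(4 - 1) = -8/3 = -2.67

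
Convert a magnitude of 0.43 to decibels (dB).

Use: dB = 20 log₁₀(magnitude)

dB = 20 log₁₀(0.43) = -7.3 dB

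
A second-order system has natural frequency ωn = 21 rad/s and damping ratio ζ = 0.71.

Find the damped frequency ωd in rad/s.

ωd = ωn√(1 - ζ²) = 21√(1 - 0.71²) = 14.79 rad/s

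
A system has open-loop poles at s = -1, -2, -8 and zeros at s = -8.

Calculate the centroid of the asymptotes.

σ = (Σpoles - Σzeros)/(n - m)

σ = (Σpoles - Σzeros)/(n - m) = (-11 - (-8))/(3 - 1) = -3/2 = -1.5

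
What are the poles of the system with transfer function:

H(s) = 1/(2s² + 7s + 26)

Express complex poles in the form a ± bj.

Discriminant = 7² - 4×2×26 = 49 - 208 = -159 < 0, so the poles are a complex conjugate pair s = (-7 ± j√159)/(2×2). Real part = -7/(2×2) = -7/4 = -1.75; imaginary part = ±√159/(2×2) ≈ 3.1524. Poles: s = -1.75 ± 3.1524j.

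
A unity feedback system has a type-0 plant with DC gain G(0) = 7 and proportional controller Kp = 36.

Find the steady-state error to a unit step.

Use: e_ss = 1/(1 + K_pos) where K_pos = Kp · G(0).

K_pos = Kp · G(0) = 36 × 7 = 252. e_ss = 1/(1 + 252) = 0.0040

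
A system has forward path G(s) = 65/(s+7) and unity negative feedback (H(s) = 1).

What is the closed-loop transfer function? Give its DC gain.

T(s) = G/(1+GH) = [65/(s+7)] / [1 + 65/(s+7)] = 65/(s+7+65) = 65/(s+72). DC gain = 65/72 = 0.9028.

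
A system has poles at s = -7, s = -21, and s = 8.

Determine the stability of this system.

Pole(s) at s = 8 are not in the left half-plane. System is unstable.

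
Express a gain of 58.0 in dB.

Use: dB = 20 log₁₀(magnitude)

dB = 20 log₁₀(58.0) = 35.3 dB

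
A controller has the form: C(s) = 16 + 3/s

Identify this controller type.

This is a Proportional-Integral (PI) controller.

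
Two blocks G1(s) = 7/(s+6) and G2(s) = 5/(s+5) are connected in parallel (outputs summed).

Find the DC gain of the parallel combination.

Parallel: G_eq = G1 + G2. DC gain = G1(0) + G2(0) = 7/6 + 5/5 = 1.1667 + 1 = 2.1667.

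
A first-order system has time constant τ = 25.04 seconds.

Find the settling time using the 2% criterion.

For first-order system, 2% settling time ≈ 4τ = 4 × 25.04 = 100.16 s.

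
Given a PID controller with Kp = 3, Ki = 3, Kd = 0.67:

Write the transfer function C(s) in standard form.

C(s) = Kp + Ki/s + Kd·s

Substituting values: C(s) = 3 + 3/s + 0.67s = (0.67s² + 3s + 3)/s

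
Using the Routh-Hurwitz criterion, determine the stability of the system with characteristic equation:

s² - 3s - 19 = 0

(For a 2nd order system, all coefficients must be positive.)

Coefficients: 1, -3, -19. b=-3, c=-19 not positive, so system is unstable.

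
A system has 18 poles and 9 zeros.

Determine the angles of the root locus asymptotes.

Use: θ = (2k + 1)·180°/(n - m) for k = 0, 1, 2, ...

n - m = 18 - 9 = 9. Angles: θk = (2k + 1)·180°/9 = 20°, 60°, 100°, 140°, 180°, 220°, 260°, 300°, 340°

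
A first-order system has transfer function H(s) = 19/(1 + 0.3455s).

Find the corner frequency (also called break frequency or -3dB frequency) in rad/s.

Corner frequency = 1/τ = 1/0.3455 = 2.894 rad/s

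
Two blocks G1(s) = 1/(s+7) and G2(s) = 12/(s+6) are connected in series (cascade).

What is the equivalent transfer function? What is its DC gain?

Series: multiply transfer functions. G_eq = 1/(s+7) × 12/(s+6) = 12/((s+7)(s+6)). DC gain = 12/(7×6) = 0.2857.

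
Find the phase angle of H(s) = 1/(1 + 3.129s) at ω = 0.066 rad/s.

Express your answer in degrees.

Phase = -arctan(ωτ) = -arctan(0.066 × 3.129) = -11.7°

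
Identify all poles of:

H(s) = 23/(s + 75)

Pole is where denominator = 0: s + 75 = 0, so s = -75.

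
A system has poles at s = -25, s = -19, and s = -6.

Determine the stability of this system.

All poles are in the left half-plane. System is stable.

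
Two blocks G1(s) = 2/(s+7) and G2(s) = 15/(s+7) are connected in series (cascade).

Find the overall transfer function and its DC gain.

Series: multiply transfer functions. G_eq = 2/(s+7) × 15/(s+7) = 30/((s+7)(s+7)). DC gain = 30/(7×7) = 0.6122.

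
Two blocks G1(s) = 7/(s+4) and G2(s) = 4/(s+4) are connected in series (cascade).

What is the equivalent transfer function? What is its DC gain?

Series: multiply transfer functions. G_eq = 7/(s+4) × 4/(s+4) = 28/((s+4)(s+4)). DC gain = 28/(4×4) = 1.75.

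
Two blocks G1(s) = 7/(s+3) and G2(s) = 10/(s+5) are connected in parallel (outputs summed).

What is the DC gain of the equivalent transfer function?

Parallel: G_eq = G1 + G2. DC gain = G1(0) + G2(0) = 7/3 + 10/5 = 2.3333 + 2 = 4.3333.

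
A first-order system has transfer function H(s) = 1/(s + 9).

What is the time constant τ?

For H(s) = 1/(s + 1/τ), the pole is at -1/τ = -9, so τ = 1/9 = 0.1111 s.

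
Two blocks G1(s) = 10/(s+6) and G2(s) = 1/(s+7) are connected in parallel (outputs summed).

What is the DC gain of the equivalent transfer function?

Parallel: G_eq = G1 + G2. DC gain = G1(0) + G2(0) = 10/6 + 1/7 = 1.6667 + 0.1429 = 1.8095.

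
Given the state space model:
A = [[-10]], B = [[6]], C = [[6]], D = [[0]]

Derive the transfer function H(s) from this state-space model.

(sI - A)⁻¹ = 1/(s + 10). H(s) = 6 × 6/(s + 10) + 0 = 36/(s + 10).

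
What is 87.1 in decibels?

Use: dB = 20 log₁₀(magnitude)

dB = 20 log₁₀(87.1) = 38.8 dB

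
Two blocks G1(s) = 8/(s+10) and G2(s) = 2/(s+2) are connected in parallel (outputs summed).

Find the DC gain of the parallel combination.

Parallel: G_eq = G1 + G2. DC gain = G1(0) + G2(0) = 8/10 + 2/2 = 0.8 + 1 = 1.8.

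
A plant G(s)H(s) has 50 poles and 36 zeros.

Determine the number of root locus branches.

Root locus has n branches where n = number of poles = 50.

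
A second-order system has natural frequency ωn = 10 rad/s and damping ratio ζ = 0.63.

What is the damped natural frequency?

ωd = ωn√(1 - ζ²) = 10√(1 - 0.63²) = 7.77 rad/s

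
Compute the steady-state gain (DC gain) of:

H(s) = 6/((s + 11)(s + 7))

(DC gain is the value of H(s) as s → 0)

DC gain = H(0) = 6/(11 × 7) = 6/77 = 0.0779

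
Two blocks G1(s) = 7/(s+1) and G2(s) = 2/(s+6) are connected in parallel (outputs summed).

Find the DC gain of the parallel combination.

Parallel: G_eq = G1 + G2. DC gain = G1(0) + G2(0) = 7/1 + 2/6 = 7 + 0.3333 = 7.3333.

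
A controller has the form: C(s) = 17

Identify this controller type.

This is a Proportional (P) controller.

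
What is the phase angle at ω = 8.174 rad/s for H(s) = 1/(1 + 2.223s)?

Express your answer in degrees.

Phase = -arctan(ωτ) = -arctan(8.174 × 2.223) = -86.8°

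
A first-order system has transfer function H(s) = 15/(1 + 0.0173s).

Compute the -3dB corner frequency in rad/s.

Corner frequency = 1/τ = 1/0.0173 = 57.803 rad/s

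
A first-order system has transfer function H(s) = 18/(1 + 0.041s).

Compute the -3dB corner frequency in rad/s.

Corner frequency = 1/τ = 1/0.041 = 24.39 rad/s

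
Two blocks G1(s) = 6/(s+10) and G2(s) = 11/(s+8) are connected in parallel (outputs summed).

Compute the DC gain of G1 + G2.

Parallel: G_eq = G1 + G2. DC gain = G1(0) + G2(0) = 6/10 + 11/8 = 0.6 + 1.375 = 1.975.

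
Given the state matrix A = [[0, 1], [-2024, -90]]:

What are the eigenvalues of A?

det(A - λI) = λ² - (-90)λ + 2024 = (λ - (-46))(λ - (-44)). Eigenvalues: -46, -44.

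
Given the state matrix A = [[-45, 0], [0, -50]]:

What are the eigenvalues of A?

For diagonal matrix, eigenvalues are diagonal entries: λ₁ = -45, λ₂ = -50.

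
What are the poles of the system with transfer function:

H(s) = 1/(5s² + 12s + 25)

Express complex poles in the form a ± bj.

Discriminant = 12² - 4×5×25 = 144 - 500 = -356 < 0, so the poles are a complex conjugate pair s = (-12 ± j√356)/(2×5). Real part = -12/(2×5) = -12/10 = -1.2; imaginary part = ±√356/(2×5) ≈ 1.8868. Poles: s = -1.2 ± 1.8868j.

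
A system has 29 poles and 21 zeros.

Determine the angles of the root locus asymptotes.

n - m = 29 - 21 = 8. Angles: θk = (2k + 1)·180°/8 = 22.5°, 67.5°, 112.5°, 157.5°, 202.5°, 247.5°, 292.5°, 337.5°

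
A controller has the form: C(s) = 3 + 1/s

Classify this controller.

This is a Proportional-Integral (PI) controller.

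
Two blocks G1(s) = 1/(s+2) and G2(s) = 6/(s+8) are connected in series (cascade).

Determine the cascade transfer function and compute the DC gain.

Series: multiply transfer functions. G_eq = 1/(s+2) × 6/(s+8) = 6/((s+2)(s+8)). DC gain = 6/(2×8) = 0.375.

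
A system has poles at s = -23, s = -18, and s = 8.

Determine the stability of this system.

Pole(s) at s = 8 are not in the left half-plane. System is unstable.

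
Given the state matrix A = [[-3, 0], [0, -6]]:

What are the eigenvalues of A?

For diagonal matrix, eigenvalues are diagonal entries: λ₁ = -3, λ₂ = -6.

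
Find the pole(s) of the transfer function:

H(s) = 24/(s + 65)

Pole is where denominator = 0: s + 65 = 0, so s = -65.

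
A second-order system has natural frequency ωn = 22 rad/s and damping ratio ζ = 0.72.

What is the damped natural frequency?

ωd = ωn√(1 - ζ²) = 22√(1 - 0.72²) = 15.27 rad/s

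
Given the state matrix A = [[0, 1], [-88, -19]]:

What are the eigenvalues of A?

det(A - λI) = λ² - (-19)λ + 88 = (λ - (-8))(λ - (-11)). Eigenvalues: -8, -11.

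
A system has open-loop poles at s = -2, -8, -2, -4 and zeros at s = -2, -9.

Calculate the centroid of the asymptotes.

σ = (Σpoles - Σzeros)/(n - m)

σ = (Σpoles - Σzeros)/(n - m) = (-16 - (-11))/(4 - 2) = -5/2 = -2.5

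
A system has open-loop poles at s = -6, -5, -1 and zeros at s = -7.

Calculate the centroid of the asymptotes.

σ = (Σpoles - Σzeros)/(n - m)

σ = (Σpoles - Σzeros)/(n - m) = (-12 - (-7))/(3 - 1) = -5/2 = -2.5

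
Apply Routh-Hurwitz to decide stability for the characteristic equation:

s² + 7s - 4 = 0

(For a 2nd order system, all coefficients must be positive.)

Coefficients: 1, 7, -4. c=-4 not positive, so system is unstable.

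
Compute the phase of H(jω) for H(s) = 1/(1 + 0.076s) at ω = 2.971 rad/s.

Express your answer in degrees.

Phase = -arctan(ωτ) = -arctan(2.971 × 0.076) = -12.7°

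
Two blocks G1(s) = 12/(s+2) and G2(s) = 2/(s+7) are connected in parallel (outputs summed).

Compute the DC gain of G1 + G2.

Parallel: G_eq = G1 + G2. DC gain = G1(0) + G2(0) = 12/2 + 2/7 = 6 + 0.2857 = 6.2857.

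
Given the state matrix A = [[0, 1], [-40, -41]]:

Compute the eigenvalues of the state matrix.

det(A - λI) = λ² - (-41)λ + 40 = (λ - (-1))(λ - (-40)). Eigenvalues: -1, -40.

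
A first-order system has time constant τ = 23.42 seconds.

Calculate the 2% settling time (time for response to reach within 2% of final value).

For first-order system, 2% settling time ≈ 4τ = 4 × 23.42 = 93.68 s.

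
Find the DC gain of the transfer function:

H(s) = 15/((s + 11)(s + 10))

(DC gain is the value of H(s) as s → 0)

DC gain = H(0) = 15/(11 × 10) = 15/110 = 0.1364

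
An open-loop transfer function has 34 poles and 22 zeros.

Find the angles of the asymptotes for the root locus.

n - m = 34 - 22 = 12. Angles: θk = (2k + 1)·180°/12 = 15°, 45°, 75°, 105°, 135°, 165°, 195°, 225°, 255°, 285°, 315°, 345°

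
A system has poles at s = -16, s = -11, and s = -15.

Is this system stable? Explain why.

All poles are in the left half-plane. System is stable.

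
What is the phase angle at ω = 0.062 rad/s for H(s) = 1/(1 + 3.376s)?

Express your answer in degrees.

Phase = -arctan(ωτ) = -arctan(0.062 × 3.376) = -11.8°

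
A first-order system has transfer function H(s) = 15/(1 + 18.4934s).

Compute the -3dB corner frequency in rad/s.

Corner frequency = 1/τ = 1/18.4934 = 0.054 rad/s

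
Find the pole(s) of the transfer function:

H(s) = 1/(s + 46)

Pole is where denominator = 0: s + 46 = 0, so s = -46.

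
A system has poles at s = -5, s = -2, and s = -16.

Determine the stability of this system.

All poles are in the left half-plane. System is stable.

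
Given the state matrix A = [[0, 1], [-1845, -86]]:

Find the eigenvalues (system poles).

det(A - λI) = λ² - (-86)λ + 1845 = (λ - (-45))(λ - (-41)). Eigenvalues: -45, -41.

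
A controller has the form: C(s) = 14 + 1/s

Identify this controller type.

This is a Proportional-Integral (PI) controller.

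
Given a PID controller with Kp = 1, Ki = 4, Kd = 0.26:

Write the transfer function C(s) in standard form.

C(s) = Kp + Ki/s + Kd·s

Substituting values: C(s) = 1 + 4/s + 0.26s = (0.26s² + s + 4)/s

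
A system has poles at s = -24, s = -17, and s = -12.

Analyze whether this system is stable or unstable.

All poles are in the left half-plane. System is stable.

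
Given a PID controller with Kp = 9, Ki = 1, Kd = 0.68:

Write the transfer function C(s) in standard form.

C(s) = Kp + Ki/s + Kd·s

Substituting values: C(s) = 9 + 1/s + 0.68s = (0.68s² + 9s + 1)/s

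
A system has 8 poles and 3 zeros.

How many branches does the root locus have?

Root locus has n branches where n = number of poles = 8.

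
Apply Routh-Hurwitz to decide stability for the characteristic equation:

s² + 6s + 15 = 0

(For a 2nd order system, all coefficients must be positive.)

Coefficients: 1, 6, 15. All positive, so system is stable.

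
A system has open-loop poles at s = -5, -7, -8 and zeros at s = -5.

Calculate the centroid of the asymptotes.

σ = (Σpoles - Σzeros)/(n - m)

σ = (Σpoles - Σzeros)/(n - m) = (-20 - (-5))/(3 - 1) = -15/2 = -7.5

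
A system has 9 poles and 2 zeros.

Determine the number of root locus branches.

Root locus has n branches where n = number of poles = 9.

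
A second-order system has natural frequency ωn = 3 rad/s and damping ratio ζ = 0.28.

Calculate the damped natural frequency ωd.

ωd = ωn√(1 - ζ²) = 3√(1 - 0.28²) = 2.88 rad/s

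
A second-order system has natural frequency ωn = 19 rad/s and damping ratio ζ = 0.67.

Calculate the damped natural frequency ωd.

ωd = ωn√(1 - ζ²) = 19√(1 - 0.67²) = 14.1 rad/s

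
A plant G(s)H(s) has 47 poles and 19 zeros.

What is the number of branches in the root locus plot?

Root locus has n branches where n = number of poles = 47.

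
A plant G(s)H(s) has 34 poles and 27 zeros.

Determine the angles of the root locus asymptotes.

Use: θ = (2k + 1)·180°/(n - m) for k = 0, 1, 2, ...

n - m = 34 - 27 = 7. Angles: θk = (2k + 1)·180°/7 = 25.71°, 77.14°, 128.57°, 180°, 231.43°, 282.86°, 334.29°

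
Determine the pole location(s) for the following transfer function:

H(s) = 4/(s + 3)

Pole is where denominator = 0: s + 3 = 0, so s = -3.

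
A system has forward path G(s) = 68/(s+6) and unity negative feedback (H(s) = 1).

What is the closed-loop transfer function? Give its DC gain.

T(s) = G/(1+GH) = [68/(s+6)] / [1 + 68/(s+6)] = 68/(s+6+68) = 68/(s+74). DC gain = 68/74 = 0.9189.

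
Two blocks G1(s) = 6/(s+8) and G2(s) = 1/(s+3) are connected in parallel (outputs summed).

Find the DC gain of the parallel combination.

Parallel: G_eq = G1 + G2. DC gain = G1(0) + G2(0) = 6/8 + 1/3 = 0.75 + 0.3333 = 1.0833.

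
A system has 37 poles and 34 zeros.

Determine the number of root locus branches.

Root locus has n branches where n = number of poles = 37.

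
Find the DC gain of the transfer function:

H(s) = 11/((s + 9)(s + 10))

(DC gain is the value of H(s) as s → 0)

DC gain = H(0) = 11/(9 × 10) = 11/90 = 0.1222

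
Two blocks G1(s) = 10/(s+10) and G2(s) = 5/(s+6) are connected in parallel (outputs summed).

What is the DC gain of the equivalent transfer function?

Parallel: G_eq = G1 + G2. DC gain = G1(0) + G2(0) = 10/10 + 5/6 = 1 + 0.8333 = 1.8333.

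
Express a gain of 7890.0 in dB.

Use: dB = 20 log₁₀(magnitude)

dB = 20 log₁₀(7890.0) = 77.9 dB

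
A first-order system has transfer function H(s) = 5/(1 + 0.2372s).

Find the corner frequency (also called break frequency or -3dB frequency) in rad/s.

Corner frequency = 1/τ = 1/0.2372 = 4.216 rad/s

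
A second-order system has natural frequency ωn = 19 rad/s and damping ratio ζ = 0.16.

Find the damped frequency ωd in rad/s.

ωd = ωn√(1 - ζ²) = 19√(1 - 0.16²) = 18.76 rad/s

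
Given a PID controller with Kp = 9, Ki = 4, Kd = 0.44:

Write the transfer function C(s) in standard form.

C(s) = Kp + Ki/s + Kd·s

Substituting values: C(s) = 9 + 4/s + 0.44s = (0.44s² + 9s + 4)/s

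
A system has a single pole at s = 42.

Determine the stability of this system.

Pole at s = 42 is in the right half-plane. Unstable.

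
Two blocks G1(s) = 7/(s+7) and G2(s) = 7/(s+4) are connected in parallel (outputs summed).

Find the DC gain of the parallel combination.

Parallel: G_eq = G1 + G2. DC gain = G1(0) + G2(0) = 7/7 + 7/4 = 1 + 1.75 = 2.75.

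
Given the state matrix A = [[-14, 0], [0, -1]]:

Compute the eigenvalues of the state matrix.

For diagonal matrix, eigenvalues are diagonal entries: λ₁ = -14, λ₂ = -1.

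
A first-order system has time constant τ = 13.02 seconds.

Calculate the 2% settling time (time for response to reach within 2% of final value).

For first-order system, 2% settling time ≈ 4τ = 4 × 13.02 = 52.08 s.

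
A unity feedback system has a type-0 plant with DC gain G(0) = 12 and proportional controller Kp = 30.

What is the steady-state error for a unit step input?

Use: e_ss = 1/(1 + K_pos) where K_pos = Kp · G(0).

K_pos = Kp · G(0) = 30 × 12 = 360. e_ss = 1/(1 + 360) = 0.0028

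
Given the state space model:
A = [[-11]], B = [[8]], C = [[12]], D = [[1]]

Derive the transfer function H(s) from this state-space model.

(sI - A)⁻¹ = 1/(s + 11). H(s) = 12×8/(s + 11) + 1 = (s + 107)/(s + 11).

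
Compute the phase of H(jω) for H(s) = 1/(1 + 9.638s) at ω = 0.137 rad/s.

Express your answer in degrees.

Phase = -arctan(ωτ) = -arctan(0.137 × 9.638) = -52.9°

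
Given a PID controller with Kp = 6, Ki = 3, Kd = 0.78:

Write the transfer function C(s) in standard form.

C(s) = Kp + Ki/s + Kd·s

Substituting values: C(s) = 6 + 3/s + 0.78s = (0.78s² + 6s + 3)/s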